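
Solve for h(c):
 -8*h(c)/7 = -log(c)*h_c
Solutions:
 h(c) = C1*exp(8*li(c)/7)


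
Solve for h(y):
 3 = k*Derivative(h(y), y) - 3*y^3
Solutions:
 h(y) = C1 + 3*y^4/(4*k) + 3*y/k


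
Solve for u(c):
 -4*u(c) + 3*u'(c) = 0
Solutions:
 u(c) = C1*exp(4*c/3)


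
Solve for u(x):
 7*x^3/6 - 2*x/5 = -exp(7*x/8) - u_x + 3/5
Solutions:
 u(x) = C1 - 7*x^4/24 + x^2/5 + 3*x/5 - 8*exp(7*x/8)/7


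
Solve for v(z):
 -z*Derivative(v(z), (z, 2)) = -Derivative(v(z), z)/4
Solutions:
 v(z) = C1 + C2*z^(5/4)


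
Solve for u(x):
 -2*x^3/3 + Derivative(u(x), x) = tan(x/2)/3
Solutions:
 u(x) = C1 + x^4/6 - 2*log(cos(x/2))/3


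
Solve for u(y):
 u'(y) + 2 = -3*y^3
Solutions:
 u(y) = C1 - 3*y^4/4 - 2*y


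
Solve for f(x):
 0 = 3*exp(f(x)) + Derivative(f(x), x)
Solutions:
 f(x) = log(1/(C1 + 3*x))


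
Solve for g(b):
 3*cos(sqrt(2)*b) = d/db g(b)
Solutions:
 g(b) = C1 + 3*sqrt(2)*sin(sqrt(2)*b)/2


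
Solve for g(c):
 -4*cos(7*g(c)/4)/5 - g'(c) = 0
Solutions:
 4*c/5 - 2*log(sin(7*g(c)/4) - 1)/7 + 2*log(sin(7*g(c)/4) + 1)/7 = C1


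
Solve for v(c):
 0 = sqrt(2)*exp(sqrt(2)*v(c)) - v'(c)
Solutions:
 v(c) = sqrt(2)*(2*log(-1/(C1 + sqrt(2)*c)) - log(2))/4


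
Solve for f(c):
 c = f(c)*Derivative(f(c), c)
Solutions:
 f(c) = -sqrt(C1 + c^2)
 f(c) = sqrt(C1 + c^2)


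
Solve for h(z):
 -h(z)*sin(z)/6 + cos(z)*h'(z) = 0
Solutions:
 h(z) = C1/cos(z)^(1/6)


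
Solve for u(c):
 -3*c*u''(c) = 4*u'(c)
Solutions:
 u(c) = C1 + C2/c^(1/3)


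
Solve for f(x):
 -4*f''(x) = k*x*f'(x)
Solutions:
 f(x) = Piecewise((-sqrt(2)*sqrt(pi)*C1*erf(sqrt(2)*sqrt(k)*x/4)/sqrt(k) - C2, (k > 0) | (k < 0)), (-C1*x - C2, True))


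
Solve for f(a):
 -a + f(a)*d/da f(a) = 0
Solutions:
 f(a) = -sqrt(C1 + a^2)
 f(a) = sqrt(C1 + a^2)


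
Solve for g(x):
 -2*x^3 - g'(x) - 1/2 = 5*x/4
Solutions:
 g(x) = C1 - x^4/2 - 5*x^2/8 - x/2


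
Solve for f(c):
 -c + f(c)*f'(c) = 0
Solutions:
 f(c) = -sqrt(C1 + c^2)
 f(c) = sqrt(C1 + c^2)


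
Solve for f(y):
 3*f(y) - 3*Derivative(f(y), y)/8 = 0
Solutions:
 f(y) = C1*exp(8*y)


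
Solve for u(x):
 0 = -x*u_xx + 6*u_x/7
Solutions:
 u(x) = C1 + C2*x^(13/7)


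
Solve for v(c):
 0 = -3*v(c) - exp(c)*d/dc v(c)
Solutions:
 v(c) = C1*exp(3*exp(-c))


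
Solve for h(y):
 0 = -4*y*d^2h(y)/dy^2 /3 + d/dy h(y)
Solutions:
 h(y) = C1 + C2*y^(7/4)


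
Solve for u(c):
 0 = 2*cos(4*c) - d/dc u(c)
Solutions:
 u(c) = C1 + sin(4*c)/2


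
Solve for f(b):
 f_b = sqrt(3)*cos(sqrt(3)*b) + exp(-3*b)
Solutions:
 f(b) = C1 + sin(sqrt(3)*b) - exp(-3*b)/3


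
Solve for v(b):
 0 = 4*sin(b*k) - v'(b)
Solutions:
 v(b) = C1 - 4*cos(b*k)/k


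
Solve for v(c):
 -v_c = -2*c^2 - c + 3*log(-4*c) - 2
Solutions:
 v(c) = C1 + 2*c^3/3 + c^2/2 - 3*c*log(-c) + c*(5 - 6*log(2))


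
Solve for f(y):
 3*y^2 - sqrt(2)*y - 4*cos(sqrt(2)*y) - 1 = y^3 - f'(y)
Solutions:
 f(y) = C1 + y^4/4 - y^3 + sqrt(2)*y^2/2 + y + 2*sqrt(2)*sin(sqrt(2)*y)


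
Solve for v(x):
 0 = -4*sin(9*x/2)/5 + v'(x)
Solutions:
 v(x) = C1 - 8*cos(9*x/2)/45


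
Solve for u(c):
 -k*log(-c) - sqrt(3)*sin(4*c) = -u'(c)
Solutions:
 u(c) = C1 + c*k*(log(-c) - 1) - sqrt(3)*cos(4*c)/4


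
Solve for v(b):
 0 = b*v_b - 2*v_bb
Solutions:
 v(b) = C1 + C2*erfi(b/2)


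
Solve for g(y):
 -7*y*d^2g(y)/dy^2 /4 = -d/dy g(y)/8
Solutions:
 g(y) = C1 + C2*y^(15/14)


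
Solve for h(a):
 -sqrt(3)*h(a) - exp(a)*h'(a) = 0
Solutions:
 h(a) = C1*exp(sqrt(3)*exp(-a))


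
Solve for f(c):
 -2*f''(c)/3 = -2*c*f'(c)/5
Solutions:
 f(c) = C1 + C2*erfi(sqrt(30)*c/10)


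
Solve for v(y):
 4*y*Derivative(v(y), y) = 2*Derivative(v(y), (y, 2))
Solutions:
 v(y) = C1 + C2*erfi(y)


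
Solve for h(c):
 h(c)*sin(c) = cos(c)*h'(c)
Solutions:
 h(c) = C1/cos(c)


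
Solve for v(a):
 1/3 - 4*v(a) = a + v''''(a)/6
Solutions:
 v(a) = -a/4 + (C1*sin(6^(1/4)*a) + C2*cos(6^(1/4)*a))*exp(-6^(1/4)*a) + (C3*sin(6^(1/4)*a) + C4*cos(6^(1/4)*a))*exp(6^(1/4)*a) + 1/12


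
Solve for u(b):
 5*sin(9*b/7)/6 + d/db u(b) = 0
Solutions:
 u(b) = C1 + 35*cos(9*b/7)/54


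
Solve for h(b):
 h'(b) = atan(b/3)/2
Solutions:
 h(b) = C1 + b*atan(b/3)/2 - 3*log(b^2 + 9)/4


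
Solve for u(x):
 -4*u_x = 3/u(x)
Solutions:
 u(x) = -sqrt(C1 - 6*x)/2
 u(x) = sqrt(C1 - 6*x)/2


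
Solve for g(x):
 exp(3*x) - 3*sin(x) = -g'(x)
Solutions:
 g(x) = C1 - exp(3*x)/3 - 3*cos(x)


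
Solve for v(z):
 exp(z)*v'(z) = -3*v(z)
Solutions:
 v(z) = C1*exp(3*exp(-z))


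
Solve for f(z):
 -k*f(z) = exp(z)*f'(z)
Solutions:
 f(z) = C1*exp(k*exp(-z))


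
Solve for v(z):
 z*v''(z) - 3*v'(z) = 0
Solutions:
 v(z) = C1 + C2*z^4


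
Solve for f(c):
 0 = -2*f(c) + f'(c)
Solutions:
 f(c) = C1*exp(2*c)


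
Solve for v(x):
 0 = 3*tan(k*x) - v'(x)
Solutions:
 v(x) = C1 + 3*Piecewise((-log(cos(k*x))/k, Ne(k, 0)), (0, True))


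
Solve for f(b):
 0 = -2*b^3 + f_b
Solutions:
 f(b) = C1 + b^4/2


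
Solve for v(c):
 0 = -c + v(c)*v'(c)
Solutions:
 v(c) = -sqrt(C1 + c^2)
 v(c) = sqrt(C1 + c^2)


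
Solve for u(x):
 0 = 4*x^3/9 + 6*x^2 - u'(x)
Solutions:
 u(x) = C1 + x^4/9 + 2*x^3


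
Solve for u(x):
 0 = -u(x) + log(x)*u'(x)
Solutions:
 u(x) = C1*exp(li(x))


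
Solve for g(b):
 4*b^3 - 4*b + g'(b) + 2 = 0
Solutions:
 g(b) = C1 - b^4 + 2*b^2 - 2*b


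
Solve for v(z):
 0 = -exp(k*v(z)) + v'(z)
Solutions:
 v(z) = Piecewise((log(-1/(C1*k + k*z))/k, Ne(k, 0)), (nan, True))
 v(z) = Piecewise((C1 + z, Eq(k, 0)), (nan, True))


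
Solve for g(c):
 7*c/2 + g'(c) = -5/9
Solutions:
 g(c) = C1 - 7*c^2/4 - 5*c/9


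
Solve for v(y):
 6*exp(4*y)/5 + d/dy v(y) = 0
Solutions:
 v(y) = C1 - 3*exp(4*y)/10


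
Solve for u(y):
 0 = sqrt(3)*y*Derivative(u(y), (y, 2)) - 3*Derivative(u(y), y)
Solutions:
 u(y) = C1 + C2*y^(1 + sqrt(3))


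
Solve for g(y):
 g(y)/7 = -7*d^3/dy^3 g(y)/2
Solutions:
 g(y) = C3*exp(-14^(1/3)*y/7) + (C1*sin(14^(1/3)*sqrt(3)*y/14) + C2*cos(14^(1/3)*sqrt(3)*y/14))*exp(14^(1/3)*y/14)


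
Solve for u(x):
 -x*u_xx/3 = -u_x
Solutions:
 u(x) = C1 + C2*x^4


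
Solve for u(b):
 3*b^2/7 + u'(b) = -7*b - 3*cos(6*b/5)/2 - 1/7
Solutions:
 u(b) = C1 - b^3/7 - 7*b^2/2 - b/7 - 5*sin(3*b/5)*cos(3*b/5)/2


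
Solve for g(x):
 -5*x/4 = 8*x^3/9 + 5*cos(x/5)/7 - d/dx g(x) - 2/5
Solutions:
 g(x) = C1 + 2*x^4/9 + 5*x^2/8 - 2*x/5 + 25*sin(x/5)/7


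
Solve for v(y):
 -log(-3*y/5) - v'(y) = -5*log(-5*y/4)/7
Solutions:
 v(y) = C1 - 2*y*log(-y)/7 + y*(-log(12) + 2/7 + 4*log(2)/7 + 12*log(5)/7)


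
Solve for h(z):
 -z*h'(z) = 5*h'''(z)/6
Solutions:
 h(z) = C1 + Integral(C2*airyai(-5^(2/3)*6^(1/3)*z/5) + C3*airybi(-5^(2/3)*6^(1/3)*z/5), z)


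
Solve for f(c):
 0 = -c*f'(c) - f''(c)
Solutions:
 f(c) = C1 + C2*erf(sqrt(2)*c/2)


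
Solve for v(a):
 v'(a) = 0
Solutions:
 v(a) = C1


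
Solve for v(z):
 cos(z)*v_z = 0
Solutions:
 v(z) = C1


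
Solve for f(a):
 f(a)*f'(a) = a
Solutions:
 f(a) = -sqrt(C1 + a^2)
 f(a) = sqrt(C1 + a^2)


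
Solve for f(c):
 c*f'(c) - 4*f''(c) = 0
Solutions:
 f(c) = C1 + C2*erfi(sqrt(2)*c/4)


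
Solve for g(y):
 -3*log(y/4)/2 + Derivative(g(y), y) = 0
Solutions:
 g(y) = C1 + 3*y*log(y)/2 - 3*y*log(2) - 3*y/2


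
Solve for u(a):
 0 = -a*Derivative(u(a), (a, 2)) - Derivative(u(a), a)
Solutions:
 u(a) = C1 + C2*log(a)


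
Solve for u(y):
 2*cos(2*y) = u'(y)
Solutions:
 u(y) = C1 + sin(2*y)


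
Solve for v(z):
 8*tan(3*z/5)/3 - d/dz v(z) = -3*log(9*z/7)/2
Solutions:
 v(z) = C1 + 3*z*log(z)/2 - 3*z*log(7)/2 - 3*z/2 + 3*z*log(3) - 40*log(cos(3*z/5))/9


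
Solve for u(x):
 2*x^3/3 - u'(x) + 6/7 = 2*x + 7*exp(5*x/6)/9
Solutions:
 u(x) = C1 + x^4/6 - x^2 + 6*x/7 - 14*exp(5*x/6)/15


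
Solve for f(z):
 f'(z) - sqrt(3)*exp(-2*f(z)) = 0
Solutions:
 f(z) = log(-sqrt(C1 + 2*sqrt(3)*z))
 f(z) = log(C1 + 2*sqrt(3)*z)/2


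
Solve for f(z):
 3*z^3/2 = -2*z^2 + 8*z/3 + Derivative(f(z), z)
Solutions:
 f(z) = C1 + 3*z^4/8 + 2*z^3/3 - 4*z^2/3


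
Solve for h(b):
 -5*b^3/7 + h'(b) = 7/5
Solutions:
 h(b) = C1 + 5*b^4/28 + 7*b/5


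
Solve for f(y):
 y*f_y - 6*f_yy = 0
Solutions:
 f(y) = C1 + C2*erfi(sqrt(3)*y/6)


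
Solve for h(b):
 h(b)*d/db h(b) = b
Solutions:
 h(b) = -sqrt(C1 + b^2)
 h(b) = sqrt(C1 + b^2)


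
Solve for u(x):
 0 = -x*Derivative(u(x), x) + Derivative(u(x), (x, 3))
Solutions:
 u(x) = C1 + Integral(C2*airyai(x) + C3*airybi(x), x)


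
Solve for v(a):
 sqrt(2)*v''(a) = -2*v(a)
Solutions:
 v(a) = C1*sin(2^(1/4)*a) + C2*cos(2^(1/4)*a)


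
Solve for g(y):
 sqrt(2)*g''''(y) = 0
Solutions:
 g(y) = C1 + C2*y + C3*y^2 + C4*y^3


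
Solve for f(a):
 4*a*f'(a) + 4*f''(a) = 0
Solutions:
 f(a) = C1 + C2*erf(sqrt(2)*a/2)


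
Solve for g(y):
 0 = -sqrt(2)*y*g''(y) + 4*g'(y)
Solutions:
 g(y) = C1 + C2*y^(1 + 2*sqrt(2))


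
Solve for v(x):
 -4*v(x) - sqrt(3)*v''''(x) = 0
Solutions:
 v(x) = (C1*sin(3^(7/8)*x/3) + C2*cos(3^(7/8)*x/3))*exp(-3^(7/8)*x/3) + (C3*sin(3^(7/8)*x/3) + C4*cos(3^(7/8)*x/3))*exp(3^(7/8)*x/3)


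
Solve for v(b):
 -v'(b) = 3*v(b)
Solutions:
 v(b) = C1*exp(-3*b)


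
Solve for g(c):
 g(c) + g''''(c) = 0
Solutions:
 g(c) = (C1*sin(sqrt(2)*c/2) + C2*cos(sqrt(2)*c/2))*exp(-sqrt(2)*c/2) + (C3*sin(sqrt(2)*c/2) + C4*cos(sqrt(2)*c/2))*exp(sqrt(2)*c/2)


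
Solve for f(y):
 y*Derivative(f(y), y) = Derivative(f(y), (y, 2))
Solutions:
 f(y) = C1 + C2*erfi(sqrt(2)*y/2)


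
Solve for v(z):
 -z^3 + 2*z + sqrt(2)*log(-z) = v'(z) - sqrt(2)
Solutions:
 v(z) = C1 - z^4/4 + z^2 + sqrt(2)*z*log(-z)


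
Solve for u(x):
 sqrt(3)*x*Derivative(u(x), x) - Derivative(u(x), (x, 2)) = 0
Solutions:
 u(x) = C1 + C2*erfi(sqrt(2)*3^(1/4)*x/2)


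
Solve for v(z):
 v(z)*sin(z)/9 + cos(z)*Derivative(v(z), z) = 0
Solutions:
 v(z) = C1*cos(z)^(1/9)


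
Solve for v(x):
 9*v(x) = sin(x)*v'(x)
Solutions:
 v(x) = C1*sqrt(cos(x) - 1)*(cos(x)^4 - 4*cos(x)^3 + 6*cos(x)^2 - 4*cos(x) + 1)/(sqrt(cos(x) + 1)*(cos(x)^4 + 4*cos(x)^3 + 6*cos(x)^2 + 4*cos(x) + 1))


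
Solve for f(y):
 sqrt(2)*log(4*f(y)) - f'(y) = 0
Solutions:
 -sqrt(2)*Integral(1/(log(_y) + 2*log(2)), (_y, f(y)))/2 = C1 - y


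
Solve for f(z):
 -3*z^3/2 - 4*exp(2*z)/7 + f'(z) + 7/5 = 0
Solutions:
 f(z) = C1 + 3*z^4/8 - 7*z/5 + 2*exp(2*z)/7


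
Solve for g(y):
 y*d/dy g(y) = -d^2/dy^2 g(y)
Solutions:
 g(y) = C1 + C2*erf(sqrt(2)*y/2)


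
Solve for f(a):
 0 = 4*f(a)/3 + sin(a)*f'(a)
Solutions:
 f(a) = C1*(cos(a) + 1)^(2/3)/(cos(a) - 1)^(2/3)


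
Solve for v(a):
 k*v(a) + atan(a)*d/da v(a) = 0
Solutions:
 v(a) = C1*exp(-k*Integral(1/atan(a), a))


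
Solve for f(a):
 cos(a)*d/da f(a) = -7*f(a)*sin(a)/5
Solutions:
 f(a) = C1*cos(a)^(7/5)


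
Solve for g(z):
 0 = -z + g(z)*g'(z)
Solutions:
 g(z) = -sqrt(C1 + z^2)
 g(z) = sqrt(C1 + z^2)


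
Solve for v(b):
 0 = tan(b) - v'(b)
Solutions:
 v(b) = C1 - log(cos(b))


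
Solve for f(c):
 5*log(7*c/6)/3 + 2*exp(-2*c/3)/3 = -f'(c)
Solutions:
 f(c) = C1 - 5*c*log(c)/3 + 5*c*(-log(7) + 1 + log(6))/3 + exp(-2*c/3)


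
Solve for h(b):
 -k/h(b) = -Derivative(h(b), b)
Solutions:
 h(b) = -sqrt(C1 + 2*b*k)
 h(b) = sqrt(C1 + 2*b*k)


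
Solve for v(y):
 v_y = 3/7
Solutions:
 v(y) = C1 + 3*y/7


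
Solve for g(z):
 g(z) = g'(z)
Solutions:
 g(z) = C1*exp(z)


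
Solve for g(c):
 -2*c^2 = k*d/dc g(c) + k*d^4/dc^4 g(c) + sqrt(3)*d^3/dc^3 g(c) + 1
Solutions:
 g(c) = C1 + C2*exp(-c*(3^(1/3)*(sqrt((9 + 2*sqrt(3)/k^3)^2 - 12/k^6)/2 + 9/2 + sqrt(3)/k^3)^(1/3) + sqrt(3)/k + 3^(2/3)/(k^2*(sqrt((9 + 2*sqrt(3)/k^3)^2 - 12/k^6)/2 + 9/2 + sqrt(3)/k^3)^(1/3)))/3) + C3*exp(c*(3^(1/3)*(sqrt((9 + 2*sqrt(3)/k^3)^2 - 12/k^6)/2 + 9/2 + sqrt(3)/k^3)^(1/3)/6 - 3^(5/6)*I*(sqrt((9 + 2*sqrt(3)/k^3)^2 - 12/k^6)/2 + 9/2 + sqrt(3)/k^3)^(1/3)/6 - sqrt(3)/(3*k) - 2/(k^2*(-3^(1/3) + 3^(5/6)*I)*(sqrt((9 + 2*sqrt(3)/k^3)^2 - 12/k^6)/2 + 9/2 + sqrt(3)/k^3)^(1/3)))) + C4*exp(c*(3^(1/3)*(sqrt((9 + 2*sqrt(3)/k^3)^2 - 12/k^6)/2 + 9/2 + sqrt(3)/k^3)^(1/3)/6 + 3^(5/6)*I*(sqrt((9 + 2*sqrt(3)/k^3)^2 - 12/k^6)/2 + 9/2 + sqrt(3)/k^3)^(1/3)/6 - sqrt(3)/(3*k) + 2/(k^2*(3^(1/3) + 3^(5/6)*I)*(sqrt((9 + 2*sqrt(3)/k^3)^2 - 12/k^6)/2 + 9/2 + sqrt(3)/k^3)^(1/3)))) - 2*c^3/(3*k) - c/k + 4*sqrt(3)*c/k^2


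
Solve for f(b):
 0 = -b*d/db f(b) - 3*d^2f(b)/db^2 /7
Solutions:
 f(b) = C1 + C2*erf(sqrt(42)*b/6)


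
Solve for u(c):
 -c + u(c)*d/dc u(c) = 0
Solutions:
 u(c) = -sqrt(C1 + c^2)
 u(c) = sqrt(C1 + c^2)


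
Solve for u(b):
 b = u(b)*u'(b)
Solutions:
 u(b) = -sqrt(C1 + b^2)
 u(b) = sqrt(C1 + b^2)


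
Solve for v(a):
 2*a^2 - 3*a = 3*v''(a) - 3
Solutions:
 v(a) = C1 + C2*a + a^4/18 - a^3/6 + a^2/2


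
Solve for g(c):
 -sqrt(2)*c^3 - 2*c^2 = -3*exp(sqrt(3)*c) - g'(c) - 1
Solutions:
 g(c) = C1 + sqrt(2)*c^4/4 + 2*c^3/3 - c - sqrt(3)*exp(sqrt(3)*c)


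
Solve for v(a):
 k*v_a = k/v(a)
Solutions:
 v(a) = -sqrt(C1 + 2*a)
 v(a) = sqrt(C1 + 2*a)


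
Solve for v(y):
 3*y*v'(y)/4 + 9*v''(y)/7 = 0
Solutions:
 v(y) = C1 + C2*erf(sqrt(42)*y/12)


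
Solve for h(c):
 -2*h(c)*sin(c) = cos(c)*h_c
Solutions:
 h(c) = C1*cos(c)^2


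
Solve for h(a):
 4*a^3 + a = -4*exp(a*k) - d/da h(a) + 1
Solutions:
 h(a) = C1 - a^4 - a^2/2 + a - 4*exp(a*k)/k


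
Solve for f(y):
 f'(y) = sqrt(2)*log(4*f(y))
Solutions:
 -sqrt(2)*Integral(1/(log(_y) + 2*log(2)), (_y, f(y)))/2 = C1 - y


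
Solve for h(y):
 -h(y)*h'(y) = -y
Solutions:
 h(y) = -sqrt(C1 + y^2)
 h(y) = sqrt(C1 + y^2)


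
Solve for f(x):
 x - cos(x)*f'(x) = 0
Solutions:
 f(x) = C1 + Integral(x/cos(x), x)


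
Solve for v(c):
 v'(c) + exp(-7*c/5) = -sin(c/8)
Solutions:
 v(c) = C1 + 8*cos(c/8) + 5*exp(-7*c/5)/7


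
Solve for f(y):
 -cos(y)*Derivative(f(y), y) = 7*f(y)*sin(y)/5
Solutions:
 f(y) = C1*cos(y)^(7/5)


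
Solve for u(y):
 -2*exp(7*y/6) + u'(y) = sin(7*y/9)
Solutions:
 u(y) = C1 + 12*exp(7*y/6)/7 - 9*cos(7*y/9)/7


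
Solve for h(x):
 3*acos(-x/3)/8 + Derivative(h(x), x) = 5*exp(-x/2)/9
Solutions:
 h(x) = C1 - 3*x*acos(-x/3)/8 - 3*sqrt(9 - x^2)/8 - 10*exp(-x/2)/9


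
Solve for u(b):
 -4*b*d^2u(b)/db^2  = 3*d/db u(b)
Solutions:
 u(b) = C1 + C2*b^(1/4)


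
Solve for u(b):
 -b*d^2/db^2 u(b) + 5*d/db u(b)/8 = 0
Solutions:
 u(b) = C1 + C2*b^(13/8)


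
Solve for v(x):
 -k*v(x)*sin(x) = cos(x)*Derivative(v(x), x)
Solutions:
 v(x) = C1*exp(k*log(cos(x)))


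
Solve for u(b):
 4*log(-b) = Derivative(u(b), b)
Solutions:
 u(b) = C1 + 4*b*log(-b) - 4*b


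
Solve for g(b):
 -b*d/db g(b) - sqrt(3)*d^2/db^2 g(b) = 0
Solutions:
 g(b) = C1 + C2*erf(sqrt(2)*3^(3/4)*b/6)


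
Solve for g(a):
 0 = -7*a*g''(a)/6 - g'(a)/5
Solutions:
 g(a) = C1 + C2*a^(29/35)


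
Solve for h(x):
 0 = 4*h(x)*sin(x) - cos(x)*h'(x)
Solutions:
 h(x) = C1/cos(x)^4


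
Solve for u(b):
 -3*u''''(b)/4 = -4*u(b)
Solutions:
 u(b) = C1*exp(-2*3^(3/4)*b/3) + C2*exp(2*3^(3/4)*b/3) + C3*sin(2*3^(3/4)*b/3) + C4*cos(2*3^(3/4)*b/3)


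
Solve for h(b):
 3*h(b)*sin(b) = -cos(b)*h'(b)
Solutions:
 h(b) = C1*cos(b)^3


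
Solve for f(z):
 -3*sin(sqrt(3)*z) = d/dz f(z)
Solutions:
 f(z) = C1 + sqrt(3)*cos(sqrt(3)*z)


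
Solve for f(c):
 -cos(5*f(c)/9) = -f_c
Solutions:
 -c - 9*log(sin(5*f(c)/9) - 1)/10 + 9*log(sin(5*f(c)/9) + 1)/10 = C1


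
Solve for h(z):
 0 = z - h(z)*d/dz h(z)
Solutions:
 h(z) = -sqrt(C1 + z^2)
 h(z) = sqrt(C1 + z^2)


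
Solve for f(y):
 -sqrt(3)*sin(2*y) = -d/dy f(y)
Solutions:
 f(y) = C1 - sqrt(3)*cos(2*y)/2


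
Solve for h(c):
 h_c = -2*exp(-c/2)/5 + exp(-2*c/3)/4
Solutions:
 h(c) = C1 + 4*exp(-c/2)/5 - 3*exp(-2*c/3)/8


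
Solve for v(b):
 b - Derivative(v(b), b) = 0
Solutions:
 v(b) = C1 + b^2/2


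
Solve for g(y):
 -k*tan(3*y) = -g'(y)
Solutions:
 g(y) = C1 - k*log(cos(3*y))/3


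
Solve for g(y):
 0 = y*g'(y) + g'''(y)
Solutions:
 g(y) = C1 + Integral(C2*airyai(-y) + C3*airybi(-y), y)


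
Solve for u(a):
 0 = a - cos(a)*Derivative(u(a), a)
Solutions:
 u(a) = C1 + Integral(a/cos(a), a)


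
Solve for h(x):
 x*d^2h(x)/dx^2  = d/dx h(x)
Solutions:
 h(x) = C1 + C2*x^2


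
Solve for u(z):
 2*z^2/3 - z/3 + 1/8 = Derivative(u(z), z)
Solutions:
 u(z) = C1 + 2*z^3/9 - z^2/6 + z/8


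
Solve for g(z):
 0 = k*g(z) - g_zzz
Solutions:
 g(z) = C1*exp(k^(1/3)*z) + C2*exp(k^(1/3)*z*(-1 + sqrt(3)*I)/2) + C3*exp(-k^(1/3)*z*(1 + sqrt(3)*I)/2)


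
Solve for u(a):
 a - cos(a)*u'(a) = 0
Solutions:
 u(a) = C1 + Integral(a/cos(a), a)


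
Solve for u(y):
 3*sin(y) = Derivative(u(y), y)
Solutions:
 u(y) = C1 - 3*cos(y)


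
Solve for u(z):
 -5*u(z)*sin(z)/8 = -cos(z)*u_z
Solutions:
 u(z) = C1/cos(z)^(5/8)


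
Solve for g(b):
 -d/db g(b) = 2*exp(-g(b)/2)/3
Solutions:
 g(b) = 2*log(C1 - b/3)


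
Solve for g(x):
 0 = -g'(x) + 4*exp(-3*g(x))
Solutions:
 g(x) = log(C1 + 12*x)/3
 g(x) = log((-3^(1/3) - 3^(5/6)*I)*(C1 + 4*x)^(1/3)/2)
 g(x) = log((-3^(1/3) + 3^(5/6)*I)*(C1 + 4*x)^(1/3)/2)


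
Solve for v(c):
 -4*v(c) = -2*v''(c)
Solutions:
 v(c) = C1*exp(-sqrt(2)*c) + C2*exp(sqrt(2)*c)


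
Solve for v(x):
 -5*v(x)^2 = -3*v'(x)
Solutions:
 v(x) = -3/(C1 + 5*x)


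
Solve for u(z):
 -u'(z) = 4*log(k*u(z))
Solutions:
 li(k*u(z))/k = C1 - 4*z


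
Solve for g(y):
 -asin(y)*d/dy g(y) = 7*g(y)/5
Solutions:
 g(y) = C1*exp(-7*Integral(1/asin(y), y)/5)


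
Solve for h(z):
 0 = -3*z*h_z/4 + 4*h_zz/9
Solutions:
 h(z) = C1 + C2*erfi(3*sqrt(6)*z/8)


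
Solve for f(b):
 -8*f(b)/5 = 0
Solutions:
 f(b) = 0


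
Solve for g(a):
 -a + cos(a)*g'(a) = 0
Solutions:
 g(a) = C1 + Integral(a/cos(a), a)


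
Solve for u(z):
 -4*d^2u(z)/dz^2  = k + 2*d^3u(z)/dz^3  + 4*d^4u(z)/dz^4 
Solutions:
 u(z) = C1 + C2*z - k*z^2/8 + (C3*sin(sqrt(15)*z/4) + C4*cos(sqrt(15)*z/4))*exp(-z/4)


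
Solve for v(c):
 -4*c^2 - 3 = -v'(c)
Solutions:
 v(c) = C1 + 4*c^3/3 + 3*c


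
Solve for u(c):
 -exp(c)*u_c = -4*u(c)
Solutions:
 u(c) = C1*exp(-4*exp(-c))


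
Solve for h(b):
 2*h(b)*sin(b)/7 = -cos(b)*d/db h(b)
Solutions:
 h(b) = C1*cos(b)^(2/7)


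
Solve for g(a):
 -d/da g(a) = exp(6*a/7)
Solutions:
 g(a) = C1 - 7*exp(6*a/7)/6


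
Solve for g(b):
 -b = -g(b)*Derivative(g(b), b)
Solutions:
 g(b) = -sqrt(C1 + b^2)
 g(b) = sqrt(C1 + b^2)


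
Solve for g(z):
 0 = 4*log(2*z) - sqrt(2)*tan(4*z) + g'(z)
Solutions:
 g(z) = C1 - 4*z*log(z) - 4*z*log(2) + 4*z - sqrt(2)*log(cos(4*z))/4


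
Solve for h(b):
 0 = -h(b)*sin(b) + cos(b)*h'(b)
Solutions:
 h(b) = C1/cos(b)


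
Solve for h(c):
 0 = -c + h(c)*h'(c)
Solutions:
 h(c) = -sqrt(C1 + c^2)
 h(c) = sqrt(C1 + c^2)


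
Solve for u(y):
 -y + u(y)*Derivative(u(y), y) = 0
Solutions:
 u(y) = -sqrt(C1 + y^2)
 u(y) = sqrt(C1 + y^2)


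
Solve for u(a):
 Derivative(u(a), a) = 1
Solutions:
 u(a) = C1 + a


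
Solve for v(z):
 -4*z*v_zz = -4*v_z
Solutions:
 v(z) = C1 + C2*z^2


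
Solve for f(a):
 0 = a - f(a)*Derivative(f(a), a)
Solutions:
 f(a) = -sqrt(C1 + a^2)
 f(a) = sqrt(C1 + a^2)


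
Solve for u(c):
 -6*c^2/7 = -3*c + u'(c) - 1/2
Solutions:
 u(c) = C1 - 2*c^3/7 + 3*c^2/2 + c/2


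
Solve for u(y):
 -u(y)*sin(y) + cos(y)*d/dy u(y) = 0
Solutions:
 u(y) = C1/cos(y)


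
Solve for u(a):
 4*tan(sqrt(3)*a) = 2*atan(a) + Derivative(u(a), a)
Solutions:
 u(a) = C1 - 2*a*atan(a) + log(a^2 + 1) - 4*sqrt(3)*log(cos(sqrt(3)*a))/3


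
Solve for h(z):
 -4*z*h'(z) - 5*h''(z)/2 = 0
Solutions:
 h(z) = C1 + C2*erf(2*sqrt(5)*z/5)


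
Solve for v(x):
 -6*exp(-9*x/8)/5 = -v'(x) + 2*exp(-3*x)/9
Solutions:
 v(x) = C1 - 2*exp(-3*x)/27 - 16*exp(-9*x/8)/15


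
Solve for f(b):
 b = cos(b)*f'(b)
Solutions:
 f(b) = C1 + Integral(b/cos(b), b)


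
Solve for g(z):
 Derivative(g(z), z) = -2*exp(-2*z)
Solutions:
 g(z) = C1 + exp(-2*z)


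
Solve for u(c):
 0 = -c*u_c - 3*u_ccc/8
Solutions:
 u(c) = C1 + Integral(C2*airyai(-2*3^(2/3)*c/3) + C3*airybi(-2*3^(2/3)*c/3), c)


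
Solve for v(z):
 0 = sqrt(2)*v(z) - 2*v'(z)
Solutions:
 v(z) = C1*exp(sqrt(2)*z/2)


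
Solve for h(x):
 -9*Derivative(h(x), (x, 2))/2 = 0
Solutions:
 h(x) = C1 + C2*x


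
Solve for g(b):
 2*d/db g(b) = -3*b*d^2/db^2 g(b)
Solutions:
 g(b) = C1 + C2*b^(1/3)


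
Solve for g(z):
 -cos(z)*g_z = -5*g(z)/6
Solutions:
 g(z) = C1*(sin(z) + 1)^(5/12)/(sin(z) - 1)^(5/12)


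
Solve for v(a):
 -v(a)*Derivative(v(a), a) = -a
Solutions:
 v(a) = -sqrt(C1 + a^2)
 v(a) = sqrt(C1 + a^2)


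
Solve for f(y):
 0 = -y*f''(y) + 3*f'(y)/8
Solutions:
 f(y) = C1 + C2*y^(11/8)


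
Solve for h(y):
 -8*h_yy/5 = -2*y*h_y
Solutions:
 h(y) = C1 + C2*erfi(sqrt(10)*y/4)


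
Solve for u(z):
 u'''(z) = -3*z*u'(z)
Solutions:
 u(z) = C1 + Integral(C2*airyai(-3^(1/3)*z) + C3*airybi(-3^(1/3)*z), z)


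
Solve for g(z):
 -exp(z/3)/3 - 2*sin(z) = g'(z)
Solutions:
 g(z) = C1 - exp(z)^(1/3) + 2*cos(z)


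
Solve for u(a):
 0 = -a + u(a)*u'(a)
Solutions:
 u(a) = -sqrt(C1 + a^2)
 u(a) = sqrt(C1 + a^2)


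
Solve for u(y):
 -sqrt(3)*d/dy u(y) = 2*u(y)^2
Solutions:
 u(y) = 3/(C1 + 2*sqrt(3)*y)


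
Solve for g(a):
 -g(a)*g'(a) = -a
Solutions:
 g(a) = -sqrt(C1 + a^2)
 g(a) = sqrt(C1 + a^2)


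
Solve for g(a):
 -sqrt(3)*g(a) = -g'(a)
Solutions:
 g(a) = C1*exp(sqrt(3)*a)


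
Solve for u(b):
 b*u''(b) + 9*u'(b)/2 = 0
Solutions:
 u(b) = C1 + C2/b^(7/2)


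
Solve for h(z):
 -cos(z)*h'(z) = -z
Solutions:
 h(z) = C1 + Integral(z/cos(z), z)


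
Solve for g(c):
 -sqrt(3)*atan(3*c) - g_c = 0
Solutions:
 g(c) = C1 - sqrt(3)*(c*atan(3*c) - log(9*c^2 + 1)/6)


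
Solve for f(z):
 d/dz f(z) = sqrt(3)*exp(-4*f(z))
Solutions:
 f(z) = log(-I*(C1 + 4*sqrt(3)*z)^(1/4))
 f(z) = log(I*(C1 + 4*sqrt(3)*z)^(1/4))
 f(z) = log(-(C1 + 4*sqrt(3)*z)^(1/4))
 f(z) = log(C1 + 4*sqrt(3)*z)/4


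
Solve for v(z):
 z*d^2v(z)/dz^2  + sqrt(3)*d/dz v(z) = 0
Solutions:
 v(z) = C1 + C2*z^(1 - sqrt(3))


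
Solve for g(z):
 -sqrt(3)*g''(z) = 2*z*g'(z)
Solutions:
 g(z) = C1 + C2*erf(3^(3/4)*z/3)


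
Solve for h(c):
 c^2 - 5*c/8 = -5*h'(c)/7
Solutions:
 h(c) = C1 - 7*c^3/15 + 7*c^2/16


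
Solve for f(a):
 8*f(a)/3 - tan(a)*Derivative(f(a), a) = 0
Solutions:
 f(a) = C1*sin(a)^(8/3)


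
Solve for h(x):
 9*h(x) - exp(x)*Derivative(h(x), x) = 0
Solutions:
 h(x) = C1*exp(-9*exp(-x))


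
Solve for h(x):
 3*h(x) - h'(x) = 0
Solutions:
 h(x) = C1*exp(3*x)


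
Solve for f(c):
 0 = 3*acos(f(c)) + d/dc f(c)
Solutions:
 Integral(1/acos(_y), (_y, f(c))) = C1 - 3*c


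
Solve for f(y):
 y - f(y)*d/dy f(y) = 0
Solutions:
 f(y) = -sqrt(C1 + y^2)
 f(y) = sqrt(C1 + y^2)


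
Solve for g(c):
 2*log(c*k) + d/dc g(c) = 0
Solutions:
 g(c) = C1 - 2*c*log(c*k) + 2*c


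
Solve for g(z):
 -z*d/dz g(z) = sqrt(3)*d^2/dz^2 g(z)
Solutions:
 g(z) = C1 + C2*erf(sqrt(2)*3^(3/4)*z/6)


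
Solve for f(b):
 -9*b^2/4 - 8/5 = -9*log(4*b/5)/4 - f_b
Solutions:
 f(b) = C1 + 3*b^3/4 - 9*b*log(b)/4 - 9*b*log(2)/2 + 9*b*log(5)/4 + 77*b/20


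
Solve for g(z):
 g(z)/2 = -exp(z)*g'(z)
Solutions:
 g(z) = C1*exp(exp(-z)/2)


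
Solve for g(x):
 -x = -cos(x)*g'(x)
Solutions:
 g(x) = C1 + Integral(x/cos(x), x)


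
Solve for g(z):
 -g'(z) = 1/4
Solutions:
 g(z) = C1 - z/4


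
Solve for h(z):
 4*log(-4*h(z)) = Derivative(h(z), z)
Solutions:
 -Integral(1/(log(-_y) + 2*log(2)), (_y, h(z)))/4 = C1 - z


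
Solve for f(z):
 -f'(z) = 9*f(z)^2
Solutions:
 f(z) = 1/(C1 + 9*z)


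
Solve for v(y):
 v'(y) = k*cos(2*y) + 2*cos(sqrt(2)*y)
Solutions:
 v(y) = C1 + k*sin(2*y)/2 + sqrt(2)*sin(sqrt(2)*y)


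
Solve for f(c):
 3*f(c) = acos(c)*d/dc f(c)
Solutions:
 f(c) = C1*exp(3*Integral(1/acos(c), c))


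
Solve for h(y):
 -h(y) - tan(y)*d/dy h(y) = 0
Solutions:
 h(y) = C1/sin(y)


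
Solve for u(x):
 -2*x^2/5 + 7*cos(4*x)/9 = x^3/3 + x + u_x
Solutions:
 u(x) = C1 - x^4/12 - 2*x^3/15 - x^2/2 + 7*sin(4*x)/36


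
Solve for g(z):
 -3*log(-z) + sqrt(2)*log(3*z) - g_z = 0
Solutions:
 g(z) = C1 - z*(3 - sqrt(2))*log(z) + z*(-sqrt(2) + sqrt(2)*log(3) + 3 - 3*I*pi)


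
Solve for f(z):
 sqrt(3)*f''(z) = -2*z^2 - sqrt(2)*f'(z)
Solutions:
 f(z) = C1 + C2*exp(-sqrt(6)*z/3) - sqrt(2)*z^3/3 + sqrt(3)*z^2 - 3*sqrt(2)*z


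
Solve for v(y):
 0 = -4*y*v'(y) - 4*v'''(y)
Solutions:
 v(y) = C1 + Integral(C2*airyai(-y) + C3*airybi(-y), y)


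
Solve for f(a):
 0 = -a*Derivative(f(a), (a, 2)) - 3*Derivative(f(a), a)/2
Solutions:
 f(a) = C1 + C2/sqrt(a)


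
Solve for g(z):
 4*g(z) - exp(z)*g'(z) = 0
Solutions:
 g(z) = C1*exp(-4*exp(-z))


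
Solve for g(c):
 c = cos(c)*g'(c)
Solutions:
 g(c) = C1 + Integral(c/cos(c), c)


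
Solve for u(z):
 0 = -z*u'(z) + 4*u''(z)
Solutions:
 u(z) = C1 + C2*erfi(sqrt(2)*z/4)


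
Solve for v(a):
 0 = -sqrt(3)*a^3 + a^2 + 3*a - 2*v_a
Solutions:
 v(a) = C1 - sqrt(3)*a^4/8 + a^3/6 + 3*a^2/4


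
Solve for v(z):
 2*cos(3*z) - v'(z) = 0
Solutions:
 v(z) = C1 + 2*sin(3*z)/3


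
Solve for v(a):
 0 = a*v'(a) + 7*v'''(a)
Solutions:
 v(a) = C1 + Integral(C2*airyai(-7^(2/3)*a/7) + C3*airybi(-7^(2/3)*a/7), a)


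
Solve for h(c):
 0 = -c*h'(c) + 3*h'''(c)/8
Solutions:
 h(c) = C1 + Integral(C2*airyai(2*3^(2/3)*c/3) + C3*airybi(2*3^(2/3)*c/3), c)


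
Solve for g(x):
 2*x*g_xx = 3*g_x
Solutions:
 g(x) = C1 + C2*x^(5/2)


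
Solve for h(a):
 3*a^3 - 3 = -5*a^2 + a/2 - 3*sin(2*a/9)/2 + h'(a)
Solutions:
 h(a) = C1 + 3*a^4/4 + 5*a^3/3 - a^2/4 - 3*a - 27*cos(2*a/9)/4


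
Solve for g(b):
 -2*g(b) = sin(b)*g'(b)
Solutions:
 g(b) = C1*(cos(b) + 1)/(cos(b) - 1)


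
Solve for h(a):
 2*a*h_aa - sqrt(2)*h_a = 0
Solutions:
 h(a) = C1 + C2*a^(sqrt(2)/2 + 1)


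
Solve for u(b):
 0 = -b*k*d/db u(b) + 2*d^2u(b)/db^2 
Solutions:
 u(b) = Piecewise((-sqrt(pi)*C1*erf(b*sqrt(-k)/2)/sqrt(-k) - C2, (k > 0) | (k < 0)), (-C1*b - C2, True))


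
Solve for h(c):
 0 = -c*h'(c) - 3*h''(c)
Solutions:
 h(c) = C1 + C2*erf(sqrt(6)*c/6)


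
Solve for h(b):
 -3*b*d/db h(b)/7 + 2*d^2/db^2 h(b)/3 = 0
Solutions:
 h(b) = C1 + C2*erfi(3*sqrt(7)*b/14)


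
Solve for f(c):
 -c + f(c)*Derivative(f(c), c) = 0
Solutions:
 f(c) = -sqrt(C1 + c^2)
 f(c) = sqrt(C1 + c^2)


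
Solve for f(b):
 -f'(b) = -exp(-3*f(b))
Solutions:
 f(b) = log(C1 + 3*b)/3
 f(b) = log((-3^(1/3) - 3^(5/6)*I)*(C1 + b)^(1/3)/2)
 f(b) = log((-3^(1/3) + 3^(5/6)*I)*(C1 + b)^(1/3)/2)


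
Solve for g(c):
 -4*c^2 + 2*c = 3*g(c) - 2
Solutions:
 g(c) = -4*c^2/3 + 2*c/3 + 2/3


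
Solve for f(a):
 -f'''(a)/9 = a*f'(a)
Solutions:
 f(a) = C1 + Integral(C2*airyai(-3^(2/3)*a) + C3*airybi(-3^(2/3)*a), a)


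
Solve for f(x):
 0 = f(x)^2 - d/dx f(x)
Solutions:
 f(x) = -1/(C1 + x)


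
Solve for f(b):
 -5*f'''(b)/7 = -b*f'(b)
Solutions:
 f(b) = C1 + Integral(C2*airyai(5^(2/3)*7^(1/3)*b/5) + C3*airybi(5^(2/3)*7^(1/3)*b/5), b)


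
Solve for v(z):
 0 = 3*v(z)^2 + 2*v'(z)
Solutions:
 v(z) = 2/(C1 + 3*z)


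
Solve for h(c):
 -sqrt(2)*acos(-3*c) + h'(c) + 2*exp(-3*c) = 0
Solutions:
 h(c) = C1 + sqrt(2)*c*acos(-3*c) + sqrt(2)*sqrt(1 - 9*c^2)/3 + 2*exp(-3*c)/3


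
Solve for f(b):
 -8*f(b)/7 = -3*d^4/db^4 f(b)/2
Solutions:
 f(b) = C1*exp(-2*21^(3/4)*b/21) + C2*exp(2*21^(3/4)*b/21) + C3*sin(2*21^(3/4)*b/21) + C4*cos(2*21^(3/4)*b/21)


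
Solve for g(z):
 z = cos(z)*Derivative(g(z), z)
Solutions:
 g(z) = C1 + Integral(z/cos(z), z)


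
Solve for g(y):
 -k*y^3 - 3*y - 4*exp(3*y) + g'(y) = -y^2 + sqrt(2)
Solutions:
 g(y) = C1 + k*y^4/4 - y^3/3 + 3*y^2/2 + sqrt(2)*y + 4*exp(3*y)/3


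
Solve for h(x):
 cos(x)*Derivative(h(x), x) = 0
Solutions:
 h(x) = C1


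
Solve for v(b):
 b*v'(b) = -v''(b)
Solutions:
 v(b) = C1 + C2*erf(sqrt(2)*b/2)


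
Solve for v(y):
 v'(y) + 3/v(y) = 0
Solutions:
 v(y) = -sqrt(C1 - 6*y)
 v(y) = sqrt(C1 - 6*y)


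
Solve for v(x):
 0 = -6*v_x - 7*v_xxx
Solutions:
 v(x) = C1 + C2*sin(sqrt(42)*x/7) + C3*cos(sqrt(42)*x/7)


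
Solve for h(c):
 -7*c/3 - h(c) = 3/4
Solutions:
 h(c) = -7*c/3 - 3/4


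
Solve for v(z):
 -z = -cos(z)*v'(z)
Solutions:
 v(z) = C1 + Integral(z/cos(z), z)


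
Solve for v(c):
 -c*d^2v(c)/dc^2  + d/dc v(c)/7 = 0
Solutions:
 v(c) = C1 + C2*c^(8/7)


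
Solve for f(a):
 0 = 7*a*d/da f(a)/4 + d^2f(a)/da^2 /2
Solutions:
 f(a) = C1 + C2*erf(sqrt(7)*a/2)


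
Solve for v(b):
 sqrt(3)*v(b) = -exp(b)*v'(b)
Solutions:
 v(b) = C1*exp(sqrt(3)*exp(-b))


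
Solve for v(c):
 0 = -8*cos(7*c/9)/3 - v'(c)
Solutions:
 v(c) = C1 - 24*sin(7*c/9)/7


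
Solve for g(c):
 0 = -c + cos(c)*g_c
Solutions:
 g(c) = C1 + Integral(c/cos(c), c)


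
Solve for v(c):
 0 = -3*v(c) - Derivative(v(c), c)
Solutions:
 v(c) = C1*exp(-3*c)


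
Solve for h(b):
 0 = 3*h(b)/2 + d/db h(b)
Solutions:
 h(b) = C1*exp(-3*b/2)


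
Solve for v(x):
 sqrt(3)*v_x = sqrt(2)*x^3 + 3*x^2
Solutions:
 v(x) = C1 + sqrt(6)*x^4/12 + sqrt(3)*x^3/3


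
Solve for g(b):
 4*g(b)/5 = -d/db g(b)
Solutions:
 g(b) = C1*exp(-4*b/5)


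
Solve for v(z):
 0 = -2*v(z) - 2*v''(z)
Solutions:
 v(z) = C1*sin(z) + C2*cos(z)


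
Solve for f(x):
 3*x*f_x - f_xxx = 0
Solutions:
 f(x) = C1 + Integral(C2*airyai(3^(1/3)*x) + C3*airybi(3^(1/3)*x), x)


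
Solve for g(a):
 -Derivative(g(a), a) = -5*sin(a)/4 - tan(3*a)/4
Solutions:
 g(a) = C1 - log(cos(3*a))/12 - 5*cos(a)/4


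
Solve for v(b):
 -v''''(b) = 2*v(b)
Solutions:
 v(b) = (C1*sin(2^(3/4)*b/2) + C2*cos(2^(3/4)*b/2))*exp(-2^(3/4)*b/2) + (C3*sin(2^(3/4)*b/2) + C4*cos(2^(3/4)*b/2))*exp(2^(3/4)*b/2)


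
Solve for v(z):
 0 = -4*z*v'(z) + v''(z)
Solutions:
 v(z) = C1 + C2*erfi(sqrt(2)*z)


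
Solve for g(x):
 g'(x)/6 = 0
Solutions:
 g(x) = C1


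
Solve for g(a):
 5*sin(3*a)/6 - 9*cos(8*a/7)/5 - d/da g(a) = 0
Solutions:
 g(a) = C1 - 63*sin(8*a/7)/40 - 5*cos(3*a)/18


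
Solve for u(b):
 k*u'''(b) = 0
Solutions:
 u(b) = C1 + C2*b + C3*b^2


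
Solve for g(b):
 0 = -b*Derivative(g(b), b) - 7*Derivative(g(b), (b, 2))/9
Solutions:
 g(b) = C1 + C2*erf(3*sqrt(14)*b/14)


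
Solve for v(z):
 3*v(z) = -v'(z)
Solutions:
 v(z) = C1*exp(-3*z)


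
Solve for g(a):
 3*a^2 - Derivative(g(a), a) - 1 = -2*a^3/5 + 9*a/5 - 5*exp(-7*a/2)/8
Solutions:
 g(a) = C1 + a^4/10 + a^3 - 9*a^2/10 - a - 5*exp(-7*a/2)/28


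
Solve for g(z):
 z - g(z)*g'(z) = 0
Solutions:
 g(z) = -sqrt(C1 + z^2)
 g(z) = sqrt(C1 + z^2)


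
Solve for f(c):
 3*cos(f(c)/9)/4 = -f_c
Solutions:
 3*c/4 - 9*log(sin(f(c)/9) - 1)/2 + 9*log(sin(f(c)/9) + 1)/2 = C1


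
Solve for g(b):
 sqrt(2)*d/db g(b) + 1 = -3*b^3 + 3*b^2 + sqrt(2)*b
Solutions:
 g(b) = C1 - 3*sqrt(2)*b^4/8 + sqrt(2)*b^3/2 + b^2/2 - sqrt(2)*b/2


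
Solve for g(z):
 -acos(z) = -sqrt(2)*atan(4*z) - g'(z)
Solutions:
 g(z) = C1 + z*acos(z) - sqrt(1 - z^2) - sqrt(2)*(z*atan(4*z) - log(16*z^2 + 1)/8)


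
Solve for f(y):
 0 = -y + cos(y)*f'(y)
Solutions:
 f(y) = C1 + Integral(y/cos(y), y)


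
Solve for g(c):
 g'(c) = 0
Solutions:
 g(c) = C1


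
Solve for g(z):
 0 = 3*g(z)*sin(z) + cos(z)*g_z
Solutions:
 g(z) = C1*cos(z)^3


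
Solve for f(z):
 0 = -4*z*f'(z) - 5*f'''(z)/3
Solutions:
 f(z) = C1 + Integral(C2*airyai(-12^(1/3)*5^(2/3)*z/5) + C3*airybi(-12^(1/3)*5^(2/3)*z/5), z)


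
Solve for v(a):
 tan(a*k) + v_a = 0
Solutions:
 v(a) = C1 - Piecewise((-log(cos(a*k))/k, Ne(k, 0)), (0, True))


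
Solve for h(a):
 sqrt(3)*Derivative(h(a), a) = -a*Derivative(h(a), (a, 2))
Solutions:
 h(a) = C1 + C2*a^(1 - sqrt(3))


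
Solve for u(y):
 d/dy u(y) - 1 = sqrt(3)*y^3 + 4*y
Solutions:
 u(y) = C1 + sqrt(3)*y^4/4 + 2*y^2 + y


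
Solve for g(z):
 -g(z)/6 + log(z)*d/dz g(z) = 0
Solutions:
 g(z) = C1*exp(li(z)/6)


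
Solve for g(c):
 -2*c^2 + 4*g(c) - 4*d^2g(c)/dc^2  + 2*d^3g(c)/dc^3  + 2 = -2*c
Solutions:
 g(c) = C1*exp(c*(4/(3*sqrt(33) + 19)^(1/3) + (3*sqrt(33) + 19)^(1/3) + 4)/6)*sin(sqrt(3)*c*(-(3*sqrt(33) + 19)^(1/3) + 4/(3*sqrt(33) + 19)^(1/3))/6) + C2*exp(c*(4/(3*sqrt(33) + 19)^(1/3) + (3*sqrt(33) + 19)^(1/3) + 4)/6)*cos(sqrt(3)*c*(-(3*sqrt(33) + 19)^(1/3) + 4/(3*sqrt(33) + 19)^(1/3))/6) + C3*exp(c*(-(3*sqrt(33) + 19)^(1/3) - 4/(3*sqrt(33) + 19)^(1/3) + 2)/3) + c^2/2 - c/2 + 1/2


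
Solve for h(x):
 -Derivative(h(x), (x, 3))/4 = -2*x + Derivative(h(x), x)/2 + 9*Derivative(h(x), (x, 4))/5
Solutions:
 h(x) = C1 + C2*exp(x*(-10 + 5*5^(2/3)/(108*sqrt(105126) + 35017)^(1/3) + 5^(1/3)*(108*sqrt(105126) + 35017)^(1/3))/216)*sin(sqrt(3)*5^(1/3)*x*(-(108*sqrt(105126) + 35017)^(1/3) + 5*5^(1/3)/(108*sqrt(105126) + 35017)^(1/3))/216) + C3*exp(x*(-10 + 5*5^(2/3)/(108*sqrt(105126) + 35017)^(1/3) + 5^(1/3)*(108*sqrt(105126) + 35017)^(1/3))/216)*cos(sqrt(3)*5^(1/3)*x*(-(108*sqrt(105126) + 35017)^(1/3) + 5*5^(1/3)/(108*sqrt(105126) + 35017)^(1/3))/216) + C4*exp(-x*(5*5^(2/3)/(108*sqrt(105126) + 35017)^(1/3) + 5 + 5^(1/3)*(108*sqrt(105126) + 35017)^(1/3))/108) + 2*x^2


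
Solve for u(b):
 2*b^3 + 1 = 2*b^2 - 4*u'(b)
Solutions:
 u(b) = C1 - b^4/8 + b^3/6 - b/4


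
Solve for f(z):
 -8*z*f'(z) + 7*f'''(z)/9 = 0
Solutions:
 f(z) = C1 + Integral(C2*airyai(2*21^(2/3)*z/7) + C3*airybi(2*21^(2/3)*z/7), z)


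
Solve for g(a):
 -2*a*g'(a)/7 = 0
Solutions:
 g(a) = C1


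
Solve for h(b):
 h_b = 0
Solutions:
 h(b) = C1


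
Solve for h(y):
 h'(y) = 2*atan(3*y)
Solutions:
 h(y) = C1 + 2*y*atan(3*y) - log(9*y^2 + 1)/3


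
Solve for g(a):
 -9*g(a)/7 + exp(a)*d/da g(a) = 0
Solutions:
 g(a) = C1*exp(-9*exp(-a)/7)


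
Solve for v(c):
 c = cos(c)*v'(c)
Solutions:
 v(c) = C1 + Integral(c/cos(c), c)


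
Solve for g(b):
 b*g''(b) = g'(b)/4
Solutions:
 g(b) = C1 + C2*b^(5/4)


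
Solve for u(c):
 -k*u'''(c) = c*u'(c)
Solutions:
 u(c) = C1 + Integral(C2*airyai(c*(-1/k)^(1/3)) + C3*airybi(c*(-1/k)^(1/3)), c)


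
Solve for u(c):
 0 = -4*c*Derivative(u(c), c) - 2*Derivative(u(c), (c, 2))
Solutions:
 u(c) = C1 + C2*erf(c)


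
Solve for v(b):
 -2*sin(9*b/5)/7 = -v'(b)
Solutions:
 v(b) = C1 - 10*cos(9*b/5)/63


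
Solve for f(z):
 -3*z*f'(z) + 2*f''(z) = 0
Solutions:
 f(z) = C1 + C2*erfi(sqrt(3)*z/2)


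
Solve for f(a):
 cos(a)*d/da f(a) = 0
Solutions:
 f(a) = C1


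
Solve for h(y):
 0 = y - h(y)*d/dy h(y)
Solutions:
 h(y) = -sqrt(C1 + y^2)
 h(y) = sqrt(C1 + y^2)


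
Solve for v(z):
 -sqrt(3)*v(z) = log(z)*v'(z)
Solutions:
 v(z) = C1*exp(-sqrt(3)*li(z))


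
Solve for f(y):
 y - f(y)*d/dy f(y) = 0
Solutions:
 f(y) = -sqrt(C1 + y^2)
 f(y) = sqrt(C1 + y^2)


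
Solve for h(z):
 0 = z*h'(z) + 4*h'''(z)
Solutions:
 h(z) = C1 + Integral(C2*airyai(-2^(1/3)*z/2) + C3*airybi(-2^(1/3)*z/2), z)


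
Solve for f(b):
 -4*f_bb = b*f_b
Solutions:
 f(b) = C1 + C2*erf(sqrt(2)*b/4)


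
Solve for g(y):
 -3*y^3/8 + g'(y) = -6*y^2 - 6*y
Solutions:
 g(y) = C1 + 3*y^4/32 - 2*y^3 - 3*y^2


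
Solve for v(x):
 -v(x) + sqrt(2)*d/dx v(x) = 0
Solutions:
 v(x) = C1*exp(sqrt(2)*x/2)


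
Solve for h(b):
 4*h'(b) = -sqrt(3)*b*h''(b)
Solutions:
 h(b) = C1 + C2*b^(1 - 4*sqrt(3)/3)


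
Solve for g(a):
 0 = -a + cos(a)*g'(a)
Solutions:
 g(a) = C1 + Integral(a/cos(a), a)


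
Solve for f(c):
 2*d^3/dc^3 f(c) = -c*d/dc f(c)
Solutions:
 f(c) = C1 + Integral(C2*airyai(-2^(2/3)*c/2) + C3*airybi(-2^(2/3)*c/2), c)


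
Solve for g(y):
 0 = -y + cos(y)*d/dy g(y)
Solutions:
 g(y) = C1 + Integral(y/cos(y), y)


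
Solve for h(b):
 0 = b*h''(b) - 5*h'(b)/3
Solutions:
 h(b) = C1 + C2*b^(8/3)


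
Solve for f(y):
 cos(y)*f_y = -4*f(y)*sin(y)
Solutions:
 f(y) = C1*cos(y)^4


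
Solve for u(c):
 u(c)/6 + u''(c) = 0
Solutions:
 u(c) = C1*sin(sqrt(6)*c/6) + C2*cos(sqrt(6)*c/6)


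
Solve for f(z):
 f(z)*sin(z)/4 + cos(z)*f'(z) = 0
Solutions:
 f(z) = C1*cos(z)^(1/4)


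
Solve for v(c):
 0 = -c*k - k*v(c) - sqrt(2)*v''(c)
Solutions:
 v(c) = C1*exp(-2^(3/4)*c*sqrt(-k)/2) + C2*exp(2^(3/4)*c*sqrt(-k)/2) - c


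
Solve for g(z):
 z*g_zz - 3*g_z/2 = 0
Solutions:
 g(z) = C1 + C2*z^(5/2)


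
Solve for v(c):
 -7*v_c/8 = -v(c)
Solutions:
 v(c) = C1*exp(8*c/7)


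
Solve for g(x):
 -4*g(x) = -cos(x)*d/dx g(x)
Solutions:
 g(x) = C1*(sin(x)^2 + 2*sin(x) + 1)/(sin(x)^2 - 2*sin(x) + 1)


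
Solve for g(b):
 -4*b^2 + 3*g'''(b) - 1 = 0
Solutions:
 g(b) = C1 + C2*b + C3*b^2 + b^5/45 + b^3/18


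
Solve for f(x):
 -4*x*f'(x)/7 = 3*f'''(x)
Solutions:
 f(x) = C1 + Integral(C2*airyai(-42^(2/3)*x/21) + C3*airybi(-42^(2/3)*x/21), x)


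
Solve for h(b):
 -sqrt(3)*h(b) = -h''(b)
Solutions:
 h(b) = C1*exp(-3^(1/4)*b) + C2*exp(3^(1/4)*b)


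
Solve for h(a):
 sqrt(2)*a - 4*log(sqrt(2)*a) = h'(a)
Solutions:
 h(a) = C1 + sqrt(2)*a^2/2 - 4*a*log(a) - a*log(4) + 4*a


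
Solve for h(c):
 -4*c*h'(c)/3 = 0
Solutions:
 h(c) = C1


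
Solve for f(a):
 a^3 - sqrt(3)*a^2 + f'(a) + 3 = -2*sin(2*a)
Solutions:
 f(a) = C1 - a^4/4 + sqrt(3)*a^3/3 - 3*a + cos(2*a)


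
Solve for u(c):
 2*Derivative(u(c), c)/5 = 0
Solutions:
 u(c) = C1


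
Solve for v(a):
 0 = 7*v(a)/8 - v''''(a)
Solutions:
 v(a) = C1*exp(-14^(1/4)*a/2) + C2*exp(14^(1/4)*a/2) + C3*sin(14^(1/4)*a/2) + C4*cos(14^(1/4)*a/2)


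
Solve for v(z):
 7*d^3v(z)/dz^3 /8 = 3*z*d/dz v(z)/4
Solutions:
 v(z) = C1 + Integral(C2*airyai(6^(1/3)*7^(2/3)*z/7) + C3*airybi(6^(1/3)*7^(2/3)*z/7), z)


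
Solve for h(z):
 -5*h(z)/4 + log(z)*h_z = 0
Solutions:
 h(z) = C1*exp(5*li(z)/4)


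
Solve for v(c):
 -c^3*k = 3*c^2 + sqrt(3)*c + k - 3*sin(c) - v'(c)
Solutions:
 v(c) = C1 + c^4*k/4 + c^3 + sqrt(3)*c^2/2 + c*k + 3*cos(c)


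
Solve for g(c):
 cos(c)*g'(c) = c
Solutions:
 g(c) = C1 + Integral(c/cos(c), c)


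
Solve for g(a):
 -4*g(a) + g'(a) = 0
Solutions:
 g(a) = C1*exp(4*a)


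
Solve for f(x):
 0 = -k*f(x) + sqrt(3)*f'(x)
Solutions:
 f(x) = C1*exp(sqrt(3)*k*x/3)


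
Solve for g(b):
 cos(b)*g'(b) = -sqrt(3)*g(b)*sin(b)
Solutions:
 g(b) = C1*cos(b)^(sqrt(3))


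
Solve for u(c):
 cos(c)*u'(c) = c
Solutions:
 u(c) = C1 + Integral(c/cos(c), c)


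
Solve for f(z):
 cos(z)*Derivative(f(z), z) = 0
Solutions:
 f(z) = C1


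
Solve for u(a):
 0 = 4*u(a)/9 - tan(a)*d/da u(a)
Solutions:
 u(a) = C1*sin(a)^(4/9)


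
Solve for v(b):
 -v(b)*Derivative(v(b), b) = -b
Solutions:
 v(b) = -sqrt(C1 + b^2)
 v(b) = sqrt(C1 + b^2)


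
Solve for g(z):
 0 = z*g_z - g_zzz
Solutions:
 g(z) = C1 + Integral(C2*airyai(z) + C3*airybi(z), z)


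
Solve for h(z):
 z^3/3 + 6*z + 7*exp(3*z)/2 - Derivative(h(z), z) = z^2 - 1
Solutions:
 h(z) = C1 + z^4/12 - z^3/3 + 3*z^2 + z + 7*exp(3*z)/6


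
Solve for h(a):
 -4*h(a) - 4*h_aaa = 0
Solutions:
 h(a) = C3*exp(-a) + (C1*sin(sqrt(3)*a/2) + C2*cos(sqrt(3)*a/2))*exp(a/2)
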